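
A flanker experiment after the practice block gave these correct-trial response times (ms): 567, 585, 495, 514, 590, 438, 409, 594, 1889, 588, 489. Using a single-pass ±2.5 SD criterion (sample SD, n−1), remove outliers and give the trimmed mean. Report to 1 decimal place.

526.9 ms

n = 11, ΣRT = 7158, M = 650.727
Σ(x−M)² = 1728276.18; s = √(1728276.18/10) = 415.725
Cutoffs: 650.727 ± 2.5·415.725 → [-388.6, 1690.0]
Outside: 1889 → excluded.
Retained (n=10): Σ = 5269, mean = 5269/10 = 526.900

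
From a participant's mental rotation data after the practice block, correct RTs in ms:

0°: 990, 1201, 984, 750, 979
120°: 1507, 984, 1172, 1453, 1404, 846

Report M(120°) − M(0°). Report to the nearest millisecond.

247 ms

M(0°) = 4904/5 = 980.800
M(120°) = 7366/6 = 1227.667
Difference = 1227.667 − 980.800 = 246.867 ms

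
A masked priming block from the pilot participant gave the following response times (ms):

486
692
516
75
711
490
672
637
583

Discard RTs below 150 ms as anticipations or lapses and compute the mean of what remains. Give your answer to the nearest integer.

598 ms

Excluded: 75
Retained (n=8): Σ = 4787
Mean = 4787/8 = 598.3750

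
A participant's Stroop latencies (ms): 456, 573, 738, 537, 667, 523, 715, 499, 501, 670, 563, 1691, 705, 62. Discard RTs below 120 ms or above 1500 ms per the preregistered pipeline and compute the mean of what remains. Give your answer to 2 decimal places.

Excluded: 62, 1691
Retained (n=12): Σ = 7147
Mean = 7147/12 = 595.5833

595.58 ms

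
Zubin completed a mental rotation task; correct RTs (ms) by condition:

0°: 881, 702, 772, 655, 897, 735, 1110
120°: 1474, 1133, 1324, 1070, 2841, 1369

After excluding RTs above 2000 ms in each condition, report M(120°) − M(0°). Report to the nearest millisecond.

452 ms

120°: exclude 2841
M(0°) = 5752/7 = 821.714
M(120°) = 6370/5 = 1274.000
Difference = 1274.000 − 821.714 = 452.286 ms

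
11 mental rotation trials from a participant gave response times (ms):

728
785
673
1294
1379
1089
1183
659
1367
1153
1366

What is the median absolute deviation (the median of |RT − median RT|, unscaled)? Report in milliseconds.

214 ms

Sorted: 659, 673, 728, 785, 1089, 1153, 1183, 1294, 1366, 1367, 1379 → median = 1153
|x − 1153|: 425, 368, 480, 141, 226, 64, 30, 494, 214, 0, 213
Sorted deviations: 0, 30, 64, 141, 213, 214, 226, 368, 425, 480, 494 → MAD = 214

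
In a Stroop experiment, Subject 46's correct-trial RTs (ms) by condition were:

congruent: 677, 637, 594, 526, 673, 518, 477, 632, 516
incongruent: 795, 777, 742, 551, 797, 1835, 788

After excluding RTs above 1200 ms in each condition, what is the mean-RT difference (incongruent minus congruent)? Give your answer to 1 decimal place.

158.3 ms

incongruent: exclude 1835
M(congruent) = 5250/9 = 583.333
M(incongruent) = 4450/6 = 741.667
Difference = 741.667 − 583.333 = 158.333 ms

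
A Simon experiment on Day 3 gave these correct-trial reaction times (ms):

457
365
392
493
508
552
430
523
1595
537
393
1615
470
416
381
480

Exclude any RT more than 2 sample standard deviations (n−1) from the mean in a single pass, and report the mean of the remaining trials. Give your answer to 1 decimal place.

n = 16, ΣRT = 9607, M = 600.438
Σ(x−M)² = 2356165.94; s = √(2356165.94/15) = 396.330
Cutoffs: 600.438 ± 2·396.330 → [-192.2, 1393.1]
Outside: 1595, 1615 → excluded.
Retained (n=14): Σ = 6397, mean = 6397/14 = 456.929

456.9 ms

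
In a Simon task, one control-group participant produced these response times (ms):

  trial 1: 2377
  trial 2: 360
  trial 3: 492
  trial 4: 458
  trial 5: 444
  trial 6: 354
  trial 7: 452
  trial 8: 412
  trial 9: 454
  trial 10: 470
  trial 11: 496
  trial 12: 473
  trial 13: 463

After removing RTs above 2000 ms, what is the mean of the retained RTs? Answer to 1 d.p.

Excluded: 2377
Retained (n=12): Σ = 5328
Mean = 5328/12 = 444.0000

444.0 ms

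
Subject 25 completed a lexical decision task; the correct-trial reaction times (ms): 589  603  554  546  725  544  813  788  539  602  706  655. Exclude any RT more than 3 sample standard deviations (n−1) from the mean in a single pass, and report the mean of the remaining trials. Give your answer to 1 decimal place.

638.7 ms

n = 12, ΣRT = 7664, M = 638.667
Σ(x−M)² = 104680.67; s = √(104680.67/11) = 97.552
Cutoffs: 638.667 ± 3·97.552 → [346.0, 931.3]
No RTs fall outside the cutoffs; all 12 retained. Mean = 7664/12 = 638.667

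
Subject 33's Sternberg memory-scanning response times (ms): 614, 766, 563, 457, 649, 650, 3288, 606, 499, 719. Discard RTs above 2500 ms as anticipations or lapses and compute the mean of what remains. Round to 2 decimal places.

Excluded: 3288
Retained (n=9): Σ = 5523
Mean = 5523/9 = 613.6667

613.67 ms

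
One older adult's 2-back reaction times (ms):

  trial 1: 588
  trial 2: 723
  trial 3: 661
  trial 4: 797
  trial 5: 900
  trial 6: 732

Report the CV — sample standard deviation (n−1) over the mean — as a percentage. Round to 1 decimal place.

14.7%

n = 6, Σ = 4401, M = 733.5000
Σ(x−M)² = 58293.500; s = √(58293.500/5) = 107.9755
CV = 107.9755 / 733.5000 = 0.14721 = 14.721%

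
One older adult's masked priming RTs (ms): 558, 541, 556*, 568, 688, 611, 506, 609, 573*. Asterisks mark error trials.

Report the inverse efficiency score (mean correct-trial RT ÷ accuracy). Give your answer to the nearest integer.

750 ms

Correct trials (n=7): 558, 541, 568, 688, 611, 506, 609
Mean correct RT = 4081/7 = 583.0000 ms
Proportion correct = 7/9
IES = 583.0000 / (7/9) = 749.571 ms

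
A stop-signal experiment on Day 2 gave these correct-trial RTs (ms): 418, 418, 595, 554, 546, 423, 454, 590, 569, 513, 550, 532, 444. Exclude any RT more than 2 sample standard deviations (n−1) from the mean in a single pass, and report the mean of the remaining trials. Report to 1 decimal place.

508.2 ms

n = 13, ΣRT = 6606, M = 508.154
Σ(x−M)² = 54375.69; s = √(54375.69/12) = 67.315
Cutoffs: 508.154 ± 2·67.315 → [373.5, 642.8]
No RTs fall outside the cutoffs; all 13 retained. Mean = 6606/13 = 508.154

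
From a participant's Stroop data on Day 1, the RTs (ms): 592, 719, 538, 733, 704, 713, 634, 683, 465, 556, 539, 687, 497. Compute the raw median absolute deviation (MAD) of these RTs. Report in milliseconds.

Sorted: 465, 497, 538, 539, 556, 592, 634, 683, 687, 704, 713, 719, 733 → median = 634
|x − 634|: 42, 85, 96, 99, 70, 79, 0, 49, 169, 78, 95, 53, 137
Sorted deviations: 0, 42, 49, 53, 70, 78, 79, 85, 95, 96, 99, 137, 169 → MAD = 79

79 ms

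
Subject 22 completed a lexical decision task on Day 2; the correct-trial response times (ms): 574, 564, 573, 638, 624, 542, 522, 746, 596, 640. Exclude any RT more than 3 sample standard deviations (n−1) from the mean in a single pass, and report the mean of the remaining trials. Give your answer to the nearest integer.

602 ms

n = 10, ΣRT = 6019, M = 601.900
Σ(x−M)² = 37064.90; s = √(37064.90/9) = 64.174
Cutoffs: 601.900 ± 3·64.174 → [409.4, 794.4]
No RTs fall outside the cutoffs; all 10 retained. Mean = 6019/10 = 601.900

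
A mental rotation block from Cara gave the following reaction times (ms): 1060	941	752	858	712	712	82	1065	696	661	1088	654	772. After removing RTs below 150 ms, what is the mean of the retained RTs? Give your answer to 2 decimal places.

Excluded: 82
Retained (n=12): Σ = 9971
Mean = 9971/12 = 830.9167

830.92 ms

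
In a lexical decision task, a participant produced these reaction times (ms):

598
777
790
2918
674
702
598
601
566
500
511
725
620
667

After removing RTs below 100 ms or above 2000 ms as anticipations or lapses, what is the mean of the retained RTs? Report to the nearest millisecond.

641 ms

Excluded: 2918
Retained (n=13): Σ = 8329
Mean = 8329/13 = 640.6923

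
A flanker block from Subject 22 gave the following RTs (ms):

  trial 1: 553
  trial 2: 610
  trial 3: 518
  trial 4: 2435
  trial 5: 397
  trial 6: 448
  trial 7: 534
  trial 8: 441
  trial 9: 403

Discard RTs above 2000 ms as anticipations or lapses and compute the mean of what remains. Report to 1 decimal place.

Excluded: 2435
Retained (n=8): Σ = 3904
Mean = 3904/8 = 488.0000

488.0 ms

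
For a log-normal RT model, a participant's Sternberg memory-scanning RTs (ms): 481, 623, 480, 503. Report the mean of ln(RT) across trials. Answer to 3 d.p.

ln(RT): 6.1759, 6.4345, 6.1738, 6.2206
Σ ln(RT) = 25.0048
Mean = 25.0048/4 = 6.25120

6.251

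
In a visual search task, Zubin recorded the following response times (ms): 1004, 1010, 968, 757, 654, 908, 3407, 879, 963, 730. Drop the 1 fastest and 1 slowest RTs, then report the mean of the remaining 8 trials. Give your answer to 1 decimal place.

Sorted: 654, 730, 757, 879, 908, 963, 968, 1004, 1010, 3407
Drop lowest 1 (654) and highest 1 (3407)
Remaining (n=8): Σ = 7219, mean = 7219/8 = 902.375

902.4 ms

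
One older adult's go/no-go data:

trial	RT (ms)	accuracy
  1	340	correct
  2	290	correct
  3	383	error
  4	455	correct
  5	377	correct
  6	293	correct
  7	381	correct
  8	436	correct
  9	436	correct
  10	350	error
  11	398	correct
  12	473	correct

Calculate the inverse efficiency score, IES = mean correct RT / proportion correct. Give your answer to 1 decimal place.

Correct trials (n=10): 340, 290, 455, 377, 293, 381, 436, 436, 398, 473
Mean correct RT = 3879/10 = 387.9000 ms
Proportion correct = 10/12
IES = 387.9000 / (10/12) = 465.480 ms

465.5 ms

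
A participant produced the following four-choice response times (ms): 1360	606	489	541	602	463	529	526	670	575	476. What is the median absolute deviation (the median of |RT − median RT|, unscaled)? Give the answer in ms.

Sorted: 463, 476, 489, 526, 529, 541, 575, 602, 606, 670, 1360 → median = 541
|x − 541|: 819, 65, 52, 0, 61, 78, 12, 15, 129, 34, 65
Sorted deviations: 0, 12, 15, 34, 52, 61, 65, 65, 78, 129, 819 → MAD = 61

61 ms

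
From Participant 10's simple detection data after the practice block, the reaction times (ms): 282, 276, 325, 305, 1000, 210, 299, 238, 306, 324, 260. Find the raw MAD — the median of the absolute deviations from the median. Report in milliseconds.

25 ms

Sorted: 210, 238, 260, 276, 282, 299, 305, 306, 324, 325, 1000 → median = 299
|x − 299|: 17, 23, 26, 6, 701, 89, 0, 61, 7, 25, 39
Sorted deviations: 0, 6, 7, 17, 23, 25, 26, 39, 61, 89, 701 → MAD = 25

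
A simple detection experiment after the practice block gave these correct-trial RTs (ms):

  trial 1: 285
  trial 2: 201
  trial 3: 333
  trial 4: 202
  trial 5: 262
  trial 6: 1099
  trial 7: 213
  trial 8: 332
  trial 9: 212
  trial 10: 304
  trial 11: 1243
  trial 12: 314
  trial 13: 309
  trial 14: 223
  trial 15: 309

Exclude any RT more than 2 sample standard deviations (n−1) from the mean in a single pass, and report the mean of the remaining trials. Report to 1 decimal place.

n = 15, ΣRT = 5841, M = 389.400
Σ(x−M)² = 1452567.60; s = √(1452567.60/14) = 322.110
Cutoffs: 389.400 ± 2·322.110 → [-254.8, 1033.6]
Outside: 1099, 1243 → excluded.
Retained (n=13): Σ = 3499, mean = 3499/13 = 269.154

269.2 ms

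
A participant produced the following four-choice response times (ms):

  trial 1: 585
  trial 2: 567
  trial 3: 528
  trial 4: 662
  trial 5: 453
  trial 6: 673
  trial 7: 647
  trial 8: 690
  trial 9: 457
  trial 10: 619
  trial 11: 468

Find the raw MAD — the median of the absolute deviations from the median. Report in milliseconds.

Sorted: 453, 457, 468, 528, 567, 585, 619, 647, 662, 673, 690 → median = 585
|x − 585|: 0, 18, 57, 77, 132, 88, 62, 105, 128, 34, 117
Sorted deviations: 0, 18, 34, 57, 62, 77, 88, 105, 117, 128, 132 → MAD = 77

77 ms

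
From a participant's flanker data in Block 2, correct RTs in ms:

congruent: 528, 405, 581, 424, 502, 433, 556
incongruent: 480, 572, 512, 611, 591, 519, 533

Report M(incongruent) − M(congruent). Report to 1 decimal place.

55.6 ms

M(congruent) = 3429/7 = 489.857
M(incongruent) = 3818/7 = 545.429
Difference = 545.429 − 489.857 = 55.571 ms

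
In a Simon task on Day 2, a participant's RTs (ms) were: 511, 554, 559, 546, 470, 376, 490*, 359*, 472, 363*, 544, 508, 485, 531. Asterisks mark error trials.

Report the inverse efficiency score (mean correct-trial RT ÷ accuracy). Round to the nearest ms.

643 ms

Correct trials (n=11): 511, 554, 559, 546, 470, 376, 472, 544, 508, 485, 531
Mean correct RT = 5556/11 = 505.0909 ms
Proportion correct = 11/14
IES = 505.0909 / (11/14) = 642.843 ms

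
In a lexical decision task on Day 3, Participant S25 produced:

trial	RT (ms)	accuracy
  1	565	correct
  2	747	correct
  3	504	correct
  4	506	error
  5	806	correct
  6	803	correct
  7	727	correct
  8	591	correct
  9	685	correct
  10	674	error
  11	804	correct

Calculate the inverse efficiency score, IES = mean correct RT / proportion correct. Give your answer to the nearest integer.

846 ms

Correct trials (n=9): 565, 747, 504, 806, 803, 727, 591, 685, 804
Mean correct RT = 6232/9 = 692.4444 ms
Proportion correct = 9/11
IES = 692.4444 / (9/11) = 846.321 ms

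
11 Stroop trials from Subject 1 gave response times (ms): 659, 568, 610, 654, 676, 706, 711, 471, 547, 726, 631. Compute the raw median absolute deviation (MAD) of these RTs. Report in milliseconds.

Sorted: 471, 547, 568, 610, 631, 654, 659, 676, 706, 711, 726 → median = 654
|x − 654|: 5, 86, 44, 0, 22, 52, 57, 183, 107, 72, 23
Sorted deviations: 0, 5, 22, 23, 44, 52, 57, 72, 86, 107, 183 → MAD = 52

52 ms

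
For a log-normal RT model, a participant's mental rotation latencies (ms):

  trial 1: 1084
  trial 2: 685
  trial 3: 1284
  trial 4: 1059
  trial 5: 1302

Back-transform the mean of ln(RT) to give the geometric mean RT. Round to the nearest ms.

ln(RT): 6.9884, 6.5294, 7.1577, 6.9651, 7.1717
Mean ln(RT) = 34.8123/5 = 6.96246
Geometric mean = exp(6.96246) = 1056.23 ms

1056 ms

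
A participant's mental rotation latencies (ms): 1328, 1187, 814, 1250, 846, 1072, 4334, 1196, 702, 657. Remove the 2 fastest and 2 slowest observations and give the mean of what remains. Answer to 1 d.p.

1060.8 ms

Sorted: 657, 702, 814, 846, 1072, 1187, 1196, 1250, 1328, 4334
Drop lowest 2 (657, 702) and highest 2 (1328, 4334)
Remaining (n=6): Σ = 6365, mean = 6365/6 = 1060.833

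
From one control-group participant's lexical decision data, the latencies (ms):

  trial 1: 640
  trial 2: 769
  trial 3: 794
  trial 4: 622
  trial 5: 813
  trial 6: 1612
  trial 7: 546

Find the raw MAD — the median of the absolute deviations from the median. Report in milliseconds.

Sorted: 546, 622, 640, 769, 794, 813, 1612 → median = 769
|x − 769|: 129, 0, 25, 147, 44, 843, 223
Sorted deviations: 0, 25, 44, 129, 147, 223, 843 → MAD = 129

129 ms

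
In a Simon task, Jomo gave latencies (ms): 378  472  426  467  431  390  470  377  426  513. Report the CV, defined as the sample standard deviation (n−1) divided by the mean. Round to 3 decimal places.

n = 10, Σ = 4350, M = 435.0000
Σ(x−M)² = 18518.000; s = √(18518.000/9) = 45.3603
CV = 45.3603 / 435.0000 = 0.10428

0.104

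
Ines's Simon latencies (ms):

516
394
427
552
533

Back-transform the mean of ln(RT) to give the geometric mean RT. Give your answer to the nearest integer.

ln(RT): 6.2461, 5.9764, 6.0568, 6.3135, 6.2785
Mean ln(RT) = 30.8713/5 = 6.17426
Geometric mean = exp(6.17426) = 480.23 ms

480 ms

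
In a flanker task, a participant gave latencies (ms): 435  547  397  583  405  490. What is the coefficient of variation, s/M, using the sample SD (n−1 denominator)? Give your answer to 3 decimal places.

0.162

n = 6, Σ = 2857, M = 476.1667
Σ(x−M)² = 29648.833; s = √(29648.833/5) = 77.0050
CV = 77.0050 / 476.1667 = 0.16172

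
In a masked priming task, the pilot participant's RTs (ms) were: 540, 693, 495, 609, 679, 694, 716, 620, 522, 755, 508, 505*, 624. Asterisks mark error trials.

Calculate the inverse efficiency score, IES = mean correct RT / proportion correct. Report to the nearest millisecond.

673 ms

Correct trials (n=12): 540, 693, 495, 609, 679, 694, 716, 620, 522, 755, 508, 624
Mean correct RT = 7455/12 = 621.2500 ms
Proportion correct = 12/13
IES = 621.2500 / (12/13) = 673.021 ms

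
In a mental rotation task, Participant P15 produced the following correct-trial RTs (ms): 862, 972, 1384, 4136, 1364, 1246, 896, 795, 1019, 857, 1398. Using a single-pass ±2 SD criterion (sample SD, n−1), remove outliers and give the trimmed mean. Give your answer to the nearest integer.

1079 ms

n = 11, ΣRT = 14929, M = 1357.182
Σ(x−M)² = 9023479.64; s = √(9023479.64/10) = 949.920
Cutoffs: 1357.182 ± 2·949.920 → [-542.7, 3257.0]
Outside: 4136 → excluded.
Retained (n=10): Σ = 10793, mean = 10793/10 = 1079.300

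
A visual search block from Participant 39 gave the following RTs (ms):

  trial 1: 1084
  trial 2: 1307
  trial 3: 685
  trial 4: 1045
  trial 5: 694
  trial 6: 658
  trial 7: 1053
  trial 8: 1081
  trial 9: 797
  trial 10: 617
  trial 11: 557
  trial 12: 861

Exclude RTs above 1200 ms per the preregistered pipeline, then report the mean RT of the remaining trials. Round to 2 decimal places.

830.18 ms

Excluded: 1307
Retained (n=11): Σ = 9132
Mean = 9132/11 = 830.1818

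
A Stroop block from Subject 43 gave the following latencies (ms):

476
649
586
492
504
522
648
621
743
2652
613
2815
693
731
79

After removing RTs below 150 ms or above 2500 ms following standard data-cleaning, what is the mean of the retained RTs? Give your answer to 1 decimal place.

Excluded: 79, 2652, 2815
Retained (n=12): Σ = 7278
Mean = 7278/12 = 606.5000

606.5 ms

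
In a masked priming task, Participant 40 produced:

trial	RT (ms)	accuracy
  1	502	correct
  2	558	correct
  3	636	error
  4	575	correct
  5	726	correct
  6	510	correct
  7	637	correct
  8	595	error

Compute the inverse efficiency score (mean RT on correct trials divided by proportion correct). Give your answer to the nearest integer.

780 ms

Correct trials (n=6): 502, 558, 575, 726, 510, 637
Mean correct RT = 3508/6 = 584.6667 ms
Proportion correct = 6/8
IES = 584.6667 / (6/8) = 779.556 ms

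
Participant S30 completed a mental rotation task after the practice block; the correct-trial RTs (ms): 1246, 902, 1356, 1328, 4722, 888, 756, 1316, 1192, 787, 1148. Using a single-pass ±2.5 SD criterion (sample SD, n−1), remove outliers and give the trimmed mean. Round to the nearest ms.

1092 ms

n = 11, ΣRT = 15641, M = 1421.909
Σ(x−M)² = 12475716.91; s = √(12475716.91/10) = 1116.947
Cutoffs: 1421.909 ± 2.5·1116.947 → [-1370.5, 4214.3]
Outside: 4722 → excluded.
Retained (n=10): Σ = 10919, mean = 10919/10 = 1091.900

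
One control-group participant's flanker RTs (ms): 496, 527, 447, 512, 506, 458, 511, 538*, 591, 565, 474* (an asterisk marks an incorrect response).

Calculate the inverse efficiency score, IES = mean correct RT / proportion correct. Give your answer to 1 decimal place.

Correct trials (n=9): 496, 527, 447, 512, 506, 458, 511, 591, 565
Mean correct RT = 4613/9 = 512.5556 ms
Proportion correct = 9/11
IES = 512.5556 / (9/11) = 626.457 ms

626.5 ms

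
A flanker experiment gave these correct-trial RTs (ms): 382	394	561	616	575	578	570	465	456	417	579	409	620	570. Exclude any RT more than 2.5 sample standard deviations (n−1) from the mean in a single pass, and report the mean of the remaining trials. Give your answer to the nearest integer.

n = 14, ΣRT = 7192, M = 513.714
Σ(x−M)² = 100184.86; s = √(100184.86/13) = 87.787
Cutoffs: 513.714 ± 2.5·87.787 → [294.2, 733.2]
No RTs fall outside the cutoffs; all 14 retained. Mean = 7192/14 = 513.714

514 ms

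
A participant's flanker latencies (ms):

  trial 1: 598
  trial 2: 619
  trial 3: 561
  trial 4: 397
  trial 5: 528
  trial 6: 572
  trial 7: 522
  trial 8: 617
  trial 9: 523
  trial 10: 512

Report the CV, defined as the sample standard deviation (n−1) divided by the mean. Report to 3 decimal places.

0.120

n = 10, Σ = 5449, M = 544.9000
Σ(x−M)² = 38748.900; s = √(38748.900/9) = 65.6158
CV = 65.6158 / 544.9000 = 0.12042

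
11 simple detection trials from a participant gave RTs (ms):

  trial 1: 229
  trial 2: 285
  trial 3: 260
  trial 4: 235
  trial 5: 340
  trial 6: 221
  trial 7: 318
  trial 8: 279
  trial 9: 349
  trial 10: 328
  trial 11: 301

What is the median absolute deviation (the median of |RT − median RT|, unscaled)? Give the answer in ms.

43 ms

Sorted: 221, 229, 235, 260, 279, 285, 301, 318, 328, 340, 349 → median = 285
|x − 285|: 56, 0, 25, 50, 55, 64, 33, 6, 64, 43, 16
Sorted deviations: 0, 6, 16, 25, 33, 43, 50, 55, 56, 64, 64 → MAD = 43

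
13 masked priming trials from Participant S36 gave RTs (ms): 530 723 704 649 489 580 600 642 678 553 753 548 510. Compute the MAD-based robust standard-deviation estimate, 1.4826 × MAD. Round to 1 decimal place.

Sorted: 489, 510, 530, 548, 553, 580, 600, 642, 649, 678, 704, 723, 753 → median = 600
|x − 600| sorted: 0, 20, 42, 47, 49, 52, 70, 78, 90, 104, 111, 123, 153 → MAD = 70
Robust SD ≈ 1.4826 × 70 = 103.782

103.8 ms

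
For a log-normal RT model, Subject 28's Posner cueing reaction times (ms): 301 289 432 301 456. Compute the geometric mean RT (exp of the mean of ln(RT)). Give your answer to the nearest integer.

ln(RT): 5.7071, 5.6664, 6.0684, 5.7071, 6.1225
Mean ln(RT) = 29.2716/5 = 5.85431
Geometric mean = exp(5.85431) = 348.74 ms

349 ms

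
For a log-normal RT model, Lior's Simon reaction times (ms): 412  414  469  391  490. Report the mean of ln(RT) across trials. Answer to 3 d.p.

6.072

ln(RT): 6.0210, 6.0259, 6.1506, 5.9687, 6.1944
Σ ln(RT) = 30.3606
Mean = 30.3606/5 = 6.07212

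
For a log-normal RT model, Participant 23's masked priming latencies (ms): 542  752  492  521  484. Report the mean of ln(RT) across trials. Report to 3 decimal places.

ln(RT): 6.2953, 6.6227, 6.1985, 6.2558, 6.1821
Σ ln(RT) = 31.5543
Mean = 31.5543/5 = 6.31086

6.311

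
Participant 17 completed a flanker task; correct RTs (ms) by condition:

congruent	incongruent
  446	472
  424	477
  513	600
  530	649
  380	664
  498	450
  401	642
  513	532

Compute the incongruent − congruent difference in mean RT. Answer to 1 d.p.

M(congruent) = 3705/8 = 463.125
M(incongruent) = 4486/8 = 560.750
Difference = 560.750 − 463.125 = 97.625 ms

97.6 ms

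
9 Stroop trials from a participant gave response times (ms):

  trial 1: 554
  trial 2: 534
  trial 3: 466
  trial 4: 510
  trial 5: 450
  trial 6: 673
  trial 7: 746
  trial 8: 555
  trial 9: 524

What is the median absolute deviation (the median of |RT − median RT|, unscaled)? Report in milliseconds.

24 ms

Sorted: 450, 466, 510, 524, 534, 554, 555, 673, 746 → median = 534
|x − 534|: 20, 0, 68, 24, 84, 139, 212, 21, 10
Sorted deviations: 0, 10, 20, 21, 24, 68, 84, 139, 212 → MAD = 24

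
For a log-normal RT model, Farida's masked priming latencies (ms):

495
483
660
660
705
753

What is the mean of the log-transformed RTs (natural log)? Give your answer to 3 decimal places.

ln(RT): 6.2046, 6.1800, 6.4922, 6.4922, 6.5582, 6.6241
Σ ln(RT) = 38.5513
Mean = 38.5513/6 = 6.42522

6.425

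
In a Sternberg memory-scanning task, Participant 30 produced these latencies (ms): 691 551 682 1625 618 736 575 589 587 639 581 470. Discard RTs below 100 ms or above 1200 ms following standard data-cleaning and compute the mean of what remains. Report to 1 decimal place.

Excluded: 1625
Retained (n=11): Σ = 6719
Mean = 6719/11 = 610.8182

610.8 ms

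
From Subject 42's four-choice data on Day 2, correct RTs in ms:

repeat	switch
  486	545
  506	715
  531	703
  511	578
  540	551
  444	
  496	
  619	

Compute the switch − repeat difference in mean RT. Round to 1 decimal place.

101.8 ms

M(repeat) = 4133/8 = 516.625
M(switch) = 3092/5 = 618.400
Difference = 618.400 − 516.625 = 101.775 ms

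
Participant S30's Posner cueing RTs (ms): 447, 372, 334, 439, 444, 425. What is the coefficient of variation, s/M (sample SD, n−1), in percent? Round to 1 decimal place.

11.3%

n = 6, Σ = 2461, M = 410.1667
Σ(x−M)² = 10810.833; s = √(10810.833/5) = 46.4991
CV = 46.4991 / 410.1667 = 0.11337 = 11.337%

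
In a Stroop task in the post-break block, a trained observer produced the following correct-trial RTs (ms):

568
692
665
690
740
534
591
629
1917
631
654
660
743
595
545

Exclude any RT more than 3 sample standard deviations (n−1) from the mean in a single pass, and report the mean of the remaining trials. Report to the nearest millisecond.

638 ms

n = 15, ΣRT = 10854, M = 723.600
Σ(x−M)² = 1583001.60; s = √(1583001.60/14) = 336.261
Cutoffs: 723.600 ± 3·336.261 → [-285.2, 1732.4]
Outside: 1917 → excluded.
Retained (n=14): Σ = 8937, mean = 8937/14 = 638.357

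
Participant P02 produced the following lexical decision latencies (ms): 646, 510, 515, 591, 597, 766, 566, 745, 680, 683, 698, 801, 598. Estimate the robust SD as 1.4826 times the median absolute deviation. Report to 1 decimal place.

Sorted: 510, 515, 566, 591, 597, 598, 646, 680, 683, 698, 745, 766, 801 → median = 646
|x − 646| sorted: 0, 34, 37, 48, 49, 52, 55, 80, 99, 120, 131, 136, 155 → MAD = 55
Robust SD ≈ 1.4826 × 55 = 81.543

81.5 ms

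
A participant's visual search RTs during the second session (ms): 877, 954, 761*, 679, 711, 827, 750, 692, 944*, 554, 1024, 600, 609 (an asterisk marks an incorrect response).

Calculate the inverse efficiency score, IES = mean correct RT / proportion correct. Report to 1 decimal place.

Correct trials (n=11): 877, 954, 679, 711, 827, 750, 692, 554, 1024, 600, 609
Mean correct RT = 8277/11 = 752.4545 ms
Proportion correct = 11/13
IES = 752.4545 / (11/13) = 889.264 ms

889.3 ms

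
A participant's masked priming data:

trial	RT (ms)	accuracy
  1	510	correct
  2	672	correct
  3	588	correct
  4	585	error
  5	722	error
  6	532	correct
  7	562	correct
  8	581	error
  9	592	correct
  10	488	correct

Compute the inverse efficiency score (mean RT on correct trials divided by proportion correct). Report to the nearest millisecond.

Correct trials (n=7): 510, 672, 588, 532, 562, 592, 488
Mean correct RT = 3944/7 = 563.4286 ms
Proportion correct = 7/10
IES = 563.4286 / (7/10) = 804.898 ms

805 ms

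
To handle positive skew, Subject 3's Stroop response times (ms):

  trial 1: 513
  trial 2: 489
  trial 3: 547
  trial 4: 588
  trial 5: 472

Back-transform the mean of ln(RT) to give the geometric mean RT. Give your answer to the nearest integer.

ln(RT): 6.2403, 6.1924, 6.3044, 6.3767, 6.1570
Mean ln(RT) = 31.2708/5 = 6.25416
Geometric mean = exp(6.25416) = 520.17 ms

520 ms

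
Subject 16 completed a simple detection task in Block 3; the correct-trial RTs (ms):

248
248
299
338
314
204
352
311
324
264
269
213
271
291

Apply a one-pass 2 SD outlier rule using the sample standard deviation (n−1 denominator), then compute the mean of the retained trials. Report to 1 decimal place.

n = 14, ΣRT = 3946, M = 281.857
Σ(x−M)² = 25805.71; s = √(25805.71/13) = 44.554
Cutoffs: 281.857 ± 2·44.554 → [192.7, 371.0]
No RTs fall outside the cutoffs; all 14 retained. Mean = 3946/14 = 281.857

281.9 ms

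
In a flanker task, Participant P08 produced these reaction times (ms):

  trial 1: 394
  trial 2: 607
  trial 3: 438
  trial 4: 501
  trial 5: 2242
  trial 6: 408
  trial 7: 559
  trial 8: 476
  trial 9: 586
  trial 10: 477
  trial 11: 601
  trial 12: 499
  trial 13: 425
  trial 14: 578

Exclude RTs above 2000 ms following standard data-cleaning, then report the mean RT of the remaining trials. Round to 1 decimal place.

Excluded: 2242
Retained (n=13): Σ = 6549
Mean = 6549/13 = 503.7692

503.8 ms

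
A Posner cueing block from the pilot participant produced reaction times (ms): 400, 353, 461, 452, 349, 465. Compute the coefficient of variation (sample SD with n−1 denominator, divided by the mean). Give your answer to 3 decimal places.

0.130

n = 6, Σ = 2480, M = 413.3333
Σ(x−M)² = 14393.333; s = √(14393.333/5) = 53.6532
CV = 53.6532 / 413.3333 = 0.12981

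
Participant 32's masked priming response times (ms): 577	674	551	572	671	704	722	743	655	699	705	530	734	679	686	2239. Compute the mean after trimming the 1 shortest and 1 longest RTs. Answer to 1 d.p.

669.4 ms

Sorted: 530, 551, 572, 577, 655, 671, 674, 679, 686, 699, 704, 705, 722, 734, 743, 2239
Drop lowest 1 (530) and highest 1 (2239)
Remaining (n=14): Σ = 9372, mean = 9372/14 = 669.429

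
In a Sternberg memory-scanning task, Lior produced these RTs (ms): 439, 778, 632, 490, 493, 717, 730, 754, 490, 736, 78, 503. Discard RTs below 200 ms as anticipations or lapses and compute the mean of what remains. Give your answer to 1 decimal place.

614.7 ms

Excluded: 78
Retained (n=11): Σ = 6762
Mean = 6762/11 = 614.7273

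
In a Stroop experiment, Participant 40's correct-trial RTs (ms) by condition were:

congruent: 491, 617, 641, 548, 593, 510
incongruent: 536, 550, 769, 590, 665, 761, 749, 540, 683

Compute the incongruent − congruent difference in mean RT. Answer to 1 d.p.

M(congruent) = 3400/6 = 566.667
M(incongruent) = 5843/9 = 649.222
Difference = 649.222 − 566.667 = 82.556 ms

82.6 ms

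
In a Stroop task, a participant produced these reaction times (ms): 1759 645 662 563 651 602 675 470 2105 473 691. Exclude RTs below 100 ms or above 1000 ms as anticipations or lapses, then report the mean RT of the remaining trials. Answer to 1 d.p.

Excluded: 1759, 2105
Retained (n=9): Σ = 5432
Mean = 5432/9 = 603.5556

603.6 ms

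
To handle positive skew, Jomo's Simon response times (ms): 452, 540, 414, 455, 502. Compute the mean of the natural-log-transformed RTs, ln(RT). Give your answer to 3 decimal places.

ln(RT): 6.1137, 6.2916, 6.0259, 6.1203, 6.2186
Σ ln(RT) = 30.7700
Mean = 30.7700/5 = 6.15400

6.154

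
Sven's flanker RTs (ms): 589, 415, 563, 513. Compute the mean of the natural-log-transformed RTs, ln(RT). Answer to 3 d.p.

6.245

ln(RT): 6.3784, 6.0283, 6.3333, 6.2403
Σ ln(RT) = 24.9803
Mean = 24.9803/4 = 6.24507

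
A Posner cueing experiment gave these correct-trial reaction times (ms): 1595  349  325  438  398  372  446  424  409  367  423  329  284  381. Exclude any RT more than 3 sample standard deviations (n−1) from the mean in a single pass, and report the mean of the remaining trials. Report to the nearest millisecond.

380 ms

n = 14, ΣRT = 6540, M = 467.143
Σ(x−M)² = 1398617.71; s = √(1398617.71/13) = 328.003
Cutoffs: 467.143 ± 3·328.003 → [-516.9, 1451.2]
Outside: 1595 → excluded.
Retained (n=13): Σ = 4945, mean = 4945/13 = 380.385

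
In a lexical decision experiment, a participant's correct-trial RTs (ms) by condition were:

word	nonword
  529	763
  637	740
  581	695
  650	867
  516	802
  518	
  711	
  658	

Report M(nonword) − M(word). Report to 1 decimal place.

M(word) = 4800/8 = 600.000
M(nonword) = 3867/5 = 773.400
Difference = 773.400 − 600.000 = 173.400 ms

173.4 ms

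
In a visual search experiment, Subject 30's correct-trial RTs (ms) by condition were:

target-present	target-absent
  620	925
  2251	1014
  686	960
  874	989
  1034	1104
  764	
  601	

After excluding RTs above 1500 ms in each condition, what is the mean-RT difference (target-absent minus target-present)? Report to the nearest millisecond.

target-present: exclude 2251
M(target-present) = 4579/6 = 763.167
M(target-absent) = 4992/5 = 998.400
Difference = 998.400 − 763.167 = 235.233 ms

235 ms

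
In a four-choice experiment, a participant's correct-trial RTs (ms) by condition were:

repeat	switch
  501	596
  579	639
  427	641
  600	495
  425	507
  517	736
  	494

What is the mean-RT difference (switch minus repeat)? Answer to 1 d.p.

78.7 ms

M(repeat) = 3049/6 = 508.167
M(switch) = 4108/7 = 586.857
Difference = 586.857 − 508.167 = 78.690 ms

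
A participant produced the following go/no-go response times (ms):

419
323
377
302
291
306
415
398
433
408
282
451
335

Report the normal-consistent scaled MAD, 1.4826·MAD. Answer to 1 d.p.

80.1 ms

Sorted: 282, 291, 302, 306, 323, 335, 377, 398, 408, 415, 419, 433, 451 → median = 377
|x − 377| sorted: 0, 21, 31, 38, 42, 42, 54, 56, 71, 74, 75, 86, 95 → MAD = 54
Robust SD ≈ 1.4826 × 54 = 80.060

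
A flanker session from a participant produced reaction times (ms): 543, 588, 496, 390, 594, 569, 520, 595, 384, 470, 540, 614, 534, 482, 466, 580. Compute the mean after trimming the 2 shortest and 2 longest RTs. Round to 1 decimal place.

531.8 ms

Sorted: 384, 390, 466, 470, 482, 496, 520, 534, 540, 543, 569, 580, 588, 594, 595, 614
Drop lowest 2 (384, 390) and highest 2 (595, 614)
Remaining (n=12): Σ = 6382, mean = 6382/12 = 531.833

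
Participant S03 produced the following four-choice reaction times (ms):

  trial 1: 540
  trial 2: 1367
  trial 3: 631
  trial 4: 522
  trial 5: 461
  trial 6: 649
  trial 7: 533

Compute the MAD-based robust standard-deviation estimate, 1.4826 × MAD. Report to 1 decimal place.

117.1 ms

Sorted: 461, 522, 533, 540, 631, 649, 1367 → median = 540
|x − 540| sorted: 0, 7, 18, 79, 91, 109, 827 → MAD = 79
Robust SD ≈ 1.4826 × 79 = 117.125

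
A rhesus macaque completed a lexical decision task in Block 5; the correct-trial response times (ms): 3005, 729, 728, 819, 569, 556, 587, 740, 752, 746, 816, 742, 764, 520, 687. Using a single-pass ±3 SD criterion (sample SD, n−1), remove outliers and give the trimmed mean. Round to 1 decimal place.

n = 15, ΣRT = 12760, M = 850.667
Σ(x−M)² = 5097275.33; s = √(5097275.33/14) = 603.400
Cutoffs: 850.667 ± 3·603.400 → [-959.5, 2660.9]
Outside: 3005 → excluded.
Retained (n=14): Σ = 9755, mean = 9755/14 = 696.786

696.8 ms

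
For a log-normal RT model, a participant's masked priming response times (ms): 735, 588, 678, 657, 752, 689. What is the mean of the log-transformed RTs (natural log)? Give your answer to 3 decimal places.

6.524

ln(RT): 6.5999, 6.3767, 6.5191, 6.4877, 6.6227, 6.5352
Σ ln(RT) = 39.1414
Mean = 39.1414/6 = 6.52357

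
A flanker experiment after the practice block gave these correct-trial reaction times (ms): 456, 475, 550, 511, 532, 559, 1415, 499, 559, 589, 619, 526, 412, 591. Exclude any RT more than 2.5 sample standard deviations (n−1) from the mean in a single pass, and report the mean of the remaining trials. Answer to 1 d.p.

n = 14, ΣRT = 8293, M = 592.357
Σ(x−M)² = 769759.21; s = √(769759.21/13) = 243.336
Cutoffs: 592.357 ± 2.5·243.336 → [-16.0, 1200.7]
Outside: 1415 → excluded.
Retained (n=13): Σ = 6878, mean = 6878/13 = 529.077

529.1 ms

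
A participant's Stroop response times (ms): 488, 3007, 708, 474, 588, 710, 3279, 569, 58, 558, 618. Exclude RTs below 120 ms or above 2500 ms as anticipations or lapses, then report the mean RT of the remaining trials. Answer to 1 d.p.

589.1 ms

Excluded: 58, 3007, 3279
Retained (n=8): Σ = 4713
Mean = 4713/8 = 589.1250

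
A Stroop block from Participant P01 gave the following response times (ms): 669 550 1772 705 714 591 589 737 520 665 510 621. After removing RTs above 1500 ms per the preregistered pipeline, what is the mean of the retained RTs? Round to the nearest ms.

625 ms

Excluded: 1772
Retained (n=11): Σ = 6871
Mean = 6871/11 = 624.6364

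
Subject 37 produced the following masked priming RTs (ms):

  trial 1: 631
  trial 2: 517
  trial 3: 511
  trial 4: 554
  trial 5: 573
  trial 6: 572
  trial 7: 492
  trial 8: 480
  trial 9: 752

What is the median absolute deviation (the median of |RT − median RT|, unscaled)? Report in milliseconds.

Sorted: 480, 492, 511, 517, 554, 572, 573, 631, 752 → median = 554
|x − 554|: 77, 37, 43, 0, 19, 18, 62, 74, 198
Sorted deviations: 0, 18, 19, 37, 43, 62, 74, 77, 198 → MAD = 43

43 ms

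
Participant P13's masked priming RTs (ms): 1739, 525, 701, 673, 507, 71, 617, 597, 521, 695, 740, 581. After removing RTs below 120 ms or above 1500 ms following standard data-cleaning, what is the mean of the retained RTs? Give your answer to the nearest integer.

616 ms

Excluded: 71, 1739
Retained (n=10): Σ = 6157
Mean = 6157/10 = 615.7000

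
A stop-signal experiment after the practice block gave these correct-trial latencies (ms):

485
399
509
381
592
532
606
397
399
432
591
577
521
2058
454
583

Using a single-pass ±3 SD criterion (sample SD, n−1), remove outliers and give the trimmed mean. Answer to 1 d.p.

497.2 ms

n = 16, ΣRT = 9516, M = 594.750
Σ(x−M)² = 2378205.00; s = √(2378205.00/15) = 398.180
Cutoffs: 594.750 ± 3·398.180 → [-599.8, 1789.3]
Outside: 2058 → excluded.
Retained (n=15): Σ = 7458, mean = 7458/15 = 497.200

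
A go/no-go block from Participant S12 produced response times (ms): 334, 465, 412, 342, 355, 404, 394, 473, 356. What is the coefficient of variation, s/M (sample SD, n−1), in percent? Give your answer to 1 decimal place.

n = 9, Σ = 3535, M = 392.7778
Σ(x−M)² = 20961.556; s = √(20961.556/8) = 51.1878
CV = 51.1878 / 392.7778 = 0.13032 = 13.032%

13.0%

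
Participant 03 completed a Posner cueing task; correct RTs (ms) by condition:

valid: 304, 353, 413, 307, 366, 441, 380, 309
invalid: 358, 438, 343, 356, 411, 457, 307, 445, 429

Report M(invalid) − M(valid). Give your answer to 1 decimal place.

M(valid) = 2873/8 = 359.125
M(invalid) = 3544/9 = 393.778
Difference = 393.778 − 359.125 = 34.653 ms

34.7 ms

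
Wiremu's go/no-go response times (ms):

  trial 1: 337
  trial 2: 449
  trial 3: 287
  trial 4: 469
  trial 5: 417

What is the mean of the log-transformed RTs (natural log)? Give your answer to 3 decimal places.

ln(RT): 5.8201, 6.1070, 5.6595, 6.1506, 6.0331
Σ ln(RT) = 29.7703
Mean = 29.7703/5 = 5.95406

5.954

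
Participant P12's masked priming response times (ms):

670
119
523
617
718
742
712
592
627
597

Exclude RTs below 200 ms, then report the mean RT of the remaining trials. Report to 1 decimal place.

Excluded: 119
Retained (n=9): Σ = 5798
Mean = 5798/9 = 644.2222

644.2 ms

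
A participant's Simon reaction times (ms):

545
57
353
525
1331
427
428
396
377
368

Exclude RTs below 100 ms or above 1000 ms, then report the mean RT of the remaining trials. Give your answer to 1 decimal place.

427.4 ms

Excluded: 57, 1331
Retained (n=8): Σ = 3419
Mean = 3419/8 = 427.3750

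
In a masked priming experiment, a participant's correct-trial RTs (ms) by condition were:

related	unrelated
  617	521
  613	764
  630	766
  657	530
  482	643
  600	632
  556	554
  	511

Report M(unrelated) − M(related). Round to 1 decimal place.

M(related) = 4155/7 = 593.571
M(unrelated) = 4921/8 = 615.125
Difference = 615.125 − 593.571 = 21.554 ms

21.6 ms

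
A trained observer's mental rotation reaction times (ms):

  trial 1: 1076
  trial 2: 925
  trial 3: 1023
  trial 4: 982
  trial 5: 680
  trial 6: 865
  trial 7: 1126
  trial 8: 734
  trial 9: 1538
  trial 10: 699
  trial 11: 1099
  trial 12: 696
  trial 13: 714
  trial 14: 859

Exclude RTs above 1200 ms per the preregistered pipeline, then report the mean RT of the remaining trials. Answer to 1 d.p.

Excluded: 1538
Retained (n=13): Σ = 11478
Mean = 11478/13 = 882.9231

882.9 ms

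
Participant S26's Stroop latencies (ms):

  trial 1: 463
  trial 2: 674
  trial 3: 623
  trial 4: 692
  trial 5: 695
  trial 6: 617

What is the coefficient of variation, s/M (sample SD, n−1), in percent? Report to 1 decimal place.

13.9%

n = 6, Σ = 3764, M = 627.3333
Σ(x−M)² = 38069.333; s = √(38069.333/5) = 87.2575
CV = 87.2575 / 627.3333 = 0.13909 = 13.909%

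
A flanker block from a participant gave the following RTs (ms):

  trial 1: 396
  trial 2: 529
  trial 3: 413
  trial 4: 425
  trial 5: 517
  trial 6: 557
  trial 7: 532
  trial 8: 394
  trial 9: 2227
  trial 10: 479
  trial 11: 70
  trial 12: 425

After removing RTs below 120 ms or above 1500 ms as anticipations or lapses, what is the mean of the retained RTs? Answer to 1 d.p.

466.7 ms

Excluded: 70, 2227
Retained (n=10): Σ = 4667
Mean = 4667/10 = 466.7000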